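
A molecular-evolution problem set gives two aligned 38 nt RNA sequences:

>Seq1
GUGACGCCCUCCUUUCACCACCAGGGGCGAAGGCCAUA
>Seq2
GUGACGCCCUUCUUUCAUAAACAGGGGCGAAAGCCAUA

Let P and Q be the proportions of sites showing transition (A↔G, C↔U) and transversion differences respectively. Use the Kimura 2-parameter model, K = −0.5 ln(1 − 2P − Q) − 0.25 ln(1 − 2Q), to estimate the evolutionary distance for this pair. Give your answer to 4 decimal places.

0.1460

Mismatches occur at site 11 (C/U, transition), site 18 (C/U, transition), site 19 (C/A, transversion), site 21 (C/A, transversion), site 32 (G/A, transition).
Of the 5 differences, 3 transitions and 2 transversions over 38 sites: P = 3/38 = 0.078947, Q = 2/38 = 0.052632.
d = −0.5·ln(0.789474) − 0.25·ln(0.894736) = −0.5·(-0.236388) − 0.25·(-0.111227) = 0.1460.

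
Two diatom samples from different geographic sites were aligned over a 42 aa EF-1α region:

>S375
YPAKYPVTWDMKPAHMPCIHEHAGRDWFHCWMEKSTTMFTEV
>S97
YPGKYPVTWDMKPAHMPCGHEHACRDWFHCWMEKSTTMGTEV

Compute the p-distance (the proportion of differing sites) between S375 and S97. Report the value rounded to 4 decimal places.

0.0952

Differing sites — 3:A/G; 19:I/G; 24:G/C; 39:F/G.
There are 4 differences over 42 sites, so p = 4/42 = 0.0952.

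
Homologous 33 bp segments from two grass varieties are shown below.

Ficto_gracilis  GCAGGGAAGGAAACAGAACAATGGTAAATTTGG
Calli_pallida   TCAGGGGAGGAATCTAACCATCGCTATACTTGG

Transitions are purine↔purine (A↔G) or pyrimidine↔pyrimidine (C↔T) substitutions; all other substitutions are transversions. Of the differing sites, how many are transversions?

7

Mismatches occur at site 1 (G↔T, transversion), site 7 (A↔G, transition), site 13 (A↔T, transversion), site 15 (A↔T, transversion), site 16 (G↔A, transition), site 18 (A↔C, transversion), site 21 (A↔T, transversion), site 22 (T↔C, transition), site 24 (G↔C, transversion), site 27 (A↔T, transversion), site 29 (T↔C, transition).
Of the 11 differences, 4 transitions and 7 transversions, so the answer is 7.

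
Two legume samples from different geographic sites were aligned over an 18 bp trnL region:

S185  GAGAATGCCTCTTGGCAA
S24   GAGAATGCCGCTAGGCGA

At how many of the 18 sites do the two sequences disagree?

Differing sites — 10:T/G; 13:T/A; 17:A/G.
That gives 3 mismatches out of 18 aligned sites, so the Hamming distance is 3.

3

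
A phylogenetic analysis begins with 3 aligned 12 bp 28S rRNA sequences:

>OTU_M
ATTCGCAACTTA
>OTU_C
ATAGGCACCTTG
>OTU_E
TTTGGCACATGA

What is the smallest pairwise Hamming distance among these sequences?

4

Pairwise Hamming distances:
  OTU_M vs OTU_C: 4
  OTU_M vs OTU_E: 5
  OTU_C vs OTU_E: 5
The smallest is 4, between OTU_M and OTU_C.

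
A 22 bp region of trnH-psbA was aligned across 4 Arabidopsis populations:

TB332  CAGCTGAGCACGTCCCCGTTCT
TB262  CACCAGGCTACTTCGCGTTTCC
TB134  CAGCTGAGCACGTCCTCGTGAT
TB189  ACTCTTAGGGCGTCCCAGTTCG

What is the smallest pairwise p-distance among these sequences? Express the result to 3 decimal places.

Pairwise Hamming distances:
  TB332 vs TB262: 10
  TB332 vs TB134: 3
  TB332 vs TB189: 8
  TB262 vs TB134: 13
  TB262 vs TB189: 14
  TB134 vs TB189: 11
The smallest is 3 mismatches, between TB332 and TB134; p = 3/22 = 0.136.

0.136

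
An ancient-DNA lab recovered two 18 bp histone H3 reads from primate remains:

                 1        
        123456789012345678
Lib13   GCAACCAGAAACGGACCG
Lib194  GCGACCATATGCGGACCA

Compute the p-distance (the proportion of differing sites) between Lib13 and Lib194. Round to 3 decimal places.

0.278

Differing sites — 3:A/G; 8:G/T; 10:A/T; 11:A/G; 18:G/A.
There are 5 differences over 18 sites, so p = 5/18 = 0.278.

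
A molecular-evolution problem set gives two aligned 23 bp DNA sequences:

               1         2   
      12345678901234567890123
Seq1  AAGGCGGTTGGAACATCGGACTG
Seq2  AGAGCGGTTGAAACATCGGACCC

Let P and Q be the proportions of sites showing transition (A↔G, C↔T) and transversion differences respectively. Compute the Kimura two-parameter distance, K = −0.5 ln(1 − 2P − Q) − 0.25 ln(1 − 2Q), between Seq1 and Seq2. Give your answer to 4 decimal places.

Mismatches occur at site 2 (A→G, transition), site 3 (G→A, transition), site 11 (G→A, transition), site 22 (T→C, transition), site 23 (G→C, transversion).
Of the 5 differences, 4 transitions and 1 transversion over 23 sites: P = 4/23 = 0.173913, Q = 1/23 = 0.043478.
d = −0.5·ln(0.608696) − 0.25·ln(0.913044) = −0.5·(-0.496436) − 0.25·(-0.090971) = 0.2710.

0.2710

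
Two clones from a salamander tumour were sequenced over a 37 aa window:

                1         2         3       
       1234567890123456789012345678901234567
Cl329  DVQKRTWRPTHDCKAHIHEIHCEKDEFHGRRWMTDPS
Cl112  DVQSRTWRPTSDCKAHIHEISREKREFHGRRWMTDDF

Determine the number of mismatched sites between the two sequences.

Mismatches occur at site 4 (K/S), site 11 (H/S), site 21 (H/S), site 22 (C/R), site 25 (D/R), site 36 (P/D), site 37 (S/F).
That gives 7 mismatches out of 37 aligned sites, so the Hamming distance is 7.

7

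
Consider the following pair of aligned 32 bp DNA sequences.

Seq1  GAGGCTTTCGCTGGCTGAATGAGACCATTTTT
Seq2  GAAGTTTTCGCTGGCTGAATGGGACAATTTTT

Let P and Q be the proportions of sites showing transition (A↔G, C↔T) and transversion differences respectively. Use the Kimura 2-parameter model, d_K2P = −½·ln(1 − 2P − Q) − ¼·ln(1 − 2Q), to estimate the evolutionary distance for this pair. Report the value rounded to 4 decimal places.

0.1396

Mismatches occur at site 3 (G/A, transition), site 5 (C/T, transition), site 22 (A/G, transition), site 26 (C/A, transversion).
Of the 4 differences, 3 transitions and 1 transversion over 32 sites: P = 3/32 = 0.093750, Q = 1/32 = 0.031250.
d = −0.5·ln(0.781250) − 0.25·ln(0.937500) = −0.5·(-0.246860) − 0.25·(-0.064539) = 0.1396.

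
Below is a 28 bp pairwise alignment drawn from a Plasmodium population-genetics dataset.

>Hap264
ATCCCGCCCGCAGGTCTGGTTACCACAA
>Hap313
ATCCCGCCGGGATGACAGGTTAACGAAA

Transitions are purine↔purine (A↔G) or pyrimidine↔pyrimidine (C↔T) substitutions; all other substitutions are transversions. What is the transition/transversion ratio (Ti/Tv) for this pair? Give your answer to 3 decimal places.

0.143

Mismatches occur at site 9 (C↔G, transversion), site 11 (C↔G, transversion), site 13 (G↔T, transversion), site 15 (T↔A, transversion), site 17 (T↔A, transversion), site 23 (C↔A, transversion), site 25 (A↔G, transition), site 26 (C↔A, transversion).
Of the 8 differences, 1 transition and 7 transversions, so Ti/Tv = 1/7 = 0.143.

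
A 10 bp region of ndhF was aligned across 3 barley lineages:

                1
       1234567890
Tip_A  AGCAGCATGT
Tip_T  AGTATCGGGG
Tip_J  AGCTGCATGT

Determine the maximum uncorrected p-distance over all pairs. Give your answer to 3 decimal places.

0.600

Pairwise Hamming distances:
  Tip_A vs Tip_T: 5
  Tip_A vs Tip_J: 1
  Tip_T vs Tip_J: 6
The largest is 6 mismatches, between Tip_T and Tip_J; p = 6/10 = 0.600.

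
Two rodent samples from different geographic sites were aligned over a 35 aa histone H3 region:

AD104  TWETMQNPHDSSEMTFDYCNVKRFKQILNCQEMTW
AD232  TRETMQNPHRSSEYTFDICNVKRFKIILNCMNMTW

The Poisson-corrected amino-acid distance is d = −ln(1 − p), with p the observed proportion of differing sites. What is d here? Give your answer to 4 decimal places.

Mismatches occur at site 2 (W→R), site 10 (D→R), site 14 (M→Y), site 18 (Y→I), site 26 (Q→I), site 31 (Q→M), site 32 (E→N).
p = 7/35 = 0.200000.
d = −ln(1 − 0.200000) = −ln(0.800000) = 0.2231.

0.2231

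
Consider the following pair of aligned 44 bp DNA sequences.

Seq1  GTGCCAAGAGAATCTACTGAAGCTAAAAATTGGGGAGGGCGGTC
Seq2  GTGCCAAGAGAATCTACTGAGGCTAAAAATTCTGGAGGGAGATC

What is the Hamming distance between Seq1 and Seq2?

The sequences differ at positions 21 (A/G), 32 (G/C), 33 (G/T), 40 (C/A), 42 (G/A).
That gives 5 mismatches out of 44 aligned sites, so the Hamming distance is 5.

5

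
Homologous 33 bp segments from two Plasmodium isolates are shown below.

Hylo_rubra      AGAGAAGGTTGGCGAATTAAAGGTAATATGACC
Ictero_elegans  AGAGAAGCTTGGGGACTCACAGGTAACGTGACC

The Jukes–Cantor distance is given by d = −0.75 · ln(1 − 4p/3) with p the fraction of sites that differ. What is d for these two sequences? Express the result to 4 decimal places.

Mismatches occur at site 8 (G→C), site 13 (C→G), site 16 (A→C), site 18 (T→C), site 20 (A→C), site 27 (T→C), site 28 (A→G).
p = 7/33 = 0.212121.
d = −0.75 · ln(1 − (4/3)·0.212121) = −0.75 · ln(0.717172) = −0.75 · (-0.332440) = 0.2493.

0.2493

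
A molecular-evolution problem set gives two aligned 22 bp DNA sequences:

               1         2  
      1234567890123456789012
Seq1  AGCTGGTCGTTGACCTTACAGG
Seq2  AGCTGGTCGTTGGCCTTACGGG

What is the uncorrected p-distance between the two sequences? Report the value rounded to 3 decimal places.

0.091

Differing sites — 13:A/G; 20:A/G.
There are 2 differences over 22 sites, so p = 2/22 = 0.091.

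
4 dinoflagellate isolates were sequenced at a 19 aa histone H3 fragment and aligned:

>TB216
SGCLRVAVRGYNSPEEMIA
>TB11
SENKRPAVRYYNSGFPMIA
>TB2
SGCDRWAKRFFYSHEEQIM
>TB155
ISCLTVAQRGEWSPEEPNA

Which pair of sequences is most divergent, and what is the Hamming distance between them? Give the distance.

15

Pairwise Hamming distances:
  TB216 vs TB11: 8
  TB216 vs TB2: 9
  TB216 vs TB155: 8
  TB11 vs TB2: 13
  TB11 vs TB155: 15
  TB2 vs TB155: 13
The largest is 15, between TB11 and TB155.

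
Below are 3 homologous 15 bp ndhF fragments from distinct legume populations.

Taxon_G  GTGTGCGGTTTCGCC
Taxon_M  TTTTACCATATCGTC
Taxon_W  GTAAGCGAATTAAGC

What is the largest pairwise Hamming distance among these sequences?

10

Pairwise Hamming distances:
  Taxon_G vs Taxon_M: 7
  Taxon_G vs Taxon_W: 7
  Taxon_M vs Taxon_W: 10
The largest is 10, between Taxon_M and Taxon_W.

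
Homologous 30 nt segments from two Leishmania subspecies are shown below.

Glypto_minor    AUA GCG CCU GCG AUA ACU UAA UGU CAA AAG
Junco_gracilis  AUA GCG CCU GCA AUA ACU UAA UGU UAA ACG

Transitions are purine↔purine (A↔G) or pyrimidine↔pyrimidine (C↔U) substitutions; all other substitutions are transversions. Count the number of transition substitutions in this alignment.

Differing sites — 12:G/A (Ti); 25:C/U (Ti); 29:A/C (Tv).
Of the 3 differences, 2 transitions and 1 transversion, so the answer is 2.

2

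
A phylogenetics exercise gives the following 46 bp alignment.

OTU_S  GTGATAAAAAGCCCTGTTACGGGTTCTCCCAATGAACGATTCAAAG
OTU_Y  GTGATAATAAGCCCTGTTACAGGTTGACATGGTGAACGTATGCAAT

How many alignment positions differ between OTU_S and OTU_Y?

Mismatches occur at site 8 (A/T), site 21 (G/A), site 26 (C/G), site 27 (T/A), site 29 (C/A), site 30 (C/T), site 31 (A/G), site 32 (A/G), site 39 (A/T), site 40 (T/A), site 42 (C/G), site 43 (A/C), site 46 (G/T).
That gives 13 mismatches out of 46 aligned sites, so the Hamming distance is 13.

13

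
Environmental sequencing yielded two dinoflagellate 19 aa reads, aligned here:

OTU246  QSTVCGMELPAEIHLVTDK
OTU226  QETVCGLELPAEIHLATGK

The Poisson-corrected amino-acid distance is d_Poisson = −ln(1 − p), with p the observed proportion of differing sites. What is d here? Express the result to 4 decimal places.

0.2364

Differing sites — 2:S/E; 7:M/L; 16:V/A; 18:D/G.
p = 4/19 = 0.210526.
d = −ln(1 − 0.210526) = −ln(0.789474) = 0.2364.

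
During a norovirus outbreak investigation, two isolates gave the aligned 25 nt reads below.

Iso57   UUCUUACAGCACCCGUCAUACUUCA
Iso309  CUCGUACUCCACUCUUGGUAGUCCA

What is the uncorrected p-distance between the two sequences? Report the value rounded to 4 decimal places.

0.4000

Differing sites — 1:U/C; 4:U/G; 8:A/U; 9:G/C; 13:C/U; 15:G/U; 17:C/G; 18:A/G; 21:C/G; 23:U/C.
There are 10 differences over 25 sites, so p = 10/25 = 0.4000.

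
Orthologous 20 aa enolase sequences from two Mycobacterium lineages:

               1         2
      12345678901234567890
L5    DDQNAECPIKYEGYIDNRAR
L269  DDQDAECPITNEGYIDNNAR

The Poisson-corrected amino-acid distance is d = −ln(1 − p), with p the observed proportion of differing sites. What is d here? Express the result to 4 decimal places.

0.2231

The sequences differ at positions 4 (N/D), 10 (K/T), 11 (Y/N), 18 (R/N).
p = 4/20 = 0.200000.
d = −ln(1 − 0.200000) = −ln(0.800000) = 0.2231.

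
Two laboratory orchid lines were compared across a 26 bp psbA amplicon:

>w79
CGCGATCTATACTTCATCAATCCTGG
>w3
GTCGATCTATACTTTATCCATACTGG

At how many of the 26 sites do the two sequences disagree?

5

The sequences differ at positions 1 (C/G), 2 (G/T), 15 (C/T), 19 (A/C), 22 (C/A).
That gives 5 mismatches out of 26 aligned sites, so the Hamming distance is 5.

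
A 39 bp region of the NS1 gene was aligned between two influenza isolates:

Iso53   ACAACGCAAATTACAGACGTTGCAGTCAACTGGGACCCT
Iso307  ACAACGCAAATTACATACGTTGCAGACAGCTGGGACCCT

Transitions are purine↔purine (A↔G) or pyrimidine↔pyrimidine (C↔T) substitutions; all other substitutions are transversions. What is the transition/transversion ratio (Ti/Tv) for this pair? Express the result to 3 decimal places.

0.500

Differing sites — 16:G/T (Tv); 26:T/A (Tv); 29:A/G (Ti).
Of the 3 differences, 1 transition and 2 transversions, so Ti/Tv = 1/2 = 0.500.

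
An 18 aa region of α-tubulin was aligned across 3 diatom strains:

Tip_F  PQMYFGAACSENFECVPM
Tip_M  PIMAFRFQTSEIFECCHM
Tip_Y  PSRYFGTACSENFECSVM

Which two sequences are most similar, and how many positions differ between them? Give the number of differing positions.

5

Pairwise Hamming distances:
  Tip_F vs Tip_M: 9
  Tip_F vs Tip_Y: 5
  Tip_M vs Tip_Y: 10
The smallest is 5, between Tip_F and Tip_Y.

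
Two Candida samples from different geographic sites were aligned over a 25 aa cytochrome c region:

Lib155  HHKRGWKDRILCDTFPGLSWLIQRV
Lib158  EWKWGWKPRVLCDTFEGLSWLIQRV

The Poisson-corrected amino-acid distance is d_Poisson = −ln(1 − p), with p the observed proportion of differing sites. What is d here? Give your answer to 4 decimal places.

0.2744

The sequences differ at positions 1 (H/E), 2 (H/W), 4 (R/W), 8 (D/P), 10 (I/V), 16 (P/E).
p = 6/25 = 0.240000.
d = −ln(1 − 0.240000) = −ln(0.760000) = 0.2744.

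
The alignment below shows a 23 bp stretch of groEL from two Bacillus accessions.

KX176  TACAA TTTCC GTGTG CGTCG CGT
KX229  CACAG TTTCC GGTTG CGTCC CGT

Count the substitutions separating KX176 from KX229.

Mismatches occur at site 1 (T/C), site 5 (A/G), site 12 (T/G), site 13 (G/T), site 20 (G/C).
That gives 5 mismatches out of 23 aligned sites, so the Hamming distance is 5.

5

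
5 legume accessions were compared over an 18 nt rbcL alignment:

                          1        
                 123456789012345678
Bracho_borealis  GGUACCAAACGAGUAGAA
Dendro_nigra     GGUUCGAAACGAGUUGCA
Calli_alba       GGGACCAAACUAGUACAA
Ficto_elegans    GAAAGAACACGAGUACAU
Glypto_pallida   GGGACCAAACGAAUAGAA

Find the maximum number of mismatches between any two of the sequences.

Pairwise Hamming distances:
  Bracho_borealis vs Dendro_nigra: 4
  Bracho_borealis vs Calli_alba: 3
  Bracho_borealis vs Ficto_elegans: 7
  Bracho_borealis vs Glypto_pallida: 2
  Dendro_nigra vs Calli_alba: 7
  Dendro_nigra vs Ficto_elegans: 10
  Dendro_nigra vs Glypto_pallida: 6
  Calli_alba vs Ficto_elegans: 7
  Calli_alba vs Glypto_pallida: 3
  Ficto_elegans vs Glypto_pallida: 8
The largest is 10, between Dendro_nigra and Ficto_elegans.

10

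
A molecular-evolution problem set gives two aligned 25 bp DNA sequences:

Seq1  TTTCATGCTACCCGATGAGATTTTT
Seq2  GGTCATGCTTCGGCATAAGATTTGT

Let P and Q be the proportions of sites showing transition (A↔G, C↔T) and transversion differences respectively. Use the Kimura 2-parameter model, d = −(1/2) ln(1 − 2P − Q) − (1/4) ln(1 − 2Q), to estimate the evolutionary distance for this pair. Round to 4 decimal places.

0.4284

The sequences differ at positions 1 (T/G, transversion), 2 (T/G, transversion), 10 (A/T, transversion), 12 (C/G, transversion), 13 (C/G, transversion), 14 (G/C, transversion), 17 (G/A, transition), 24 (T/G, transversion).
Of the 8 differences, 1 transition and 7 transversions over 25 sites: P = 1/25 = 0.040000, Q = 7/25 = 0.280000.
d = −0.5·ln(0.640000) − 0.25·ln(0.440000) = −0.5·(-0.446287) − 0.25·(-0.820981) = 0.4284.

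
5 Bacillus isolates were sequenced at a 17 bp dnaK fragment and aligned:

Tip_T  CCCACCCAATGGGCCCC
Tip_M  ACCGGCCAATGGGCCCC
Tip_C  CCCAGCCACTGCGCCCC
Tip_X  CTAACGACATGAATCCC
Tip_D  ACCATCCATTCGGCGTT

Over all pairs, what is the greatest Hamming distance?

Pairwise Hamming distances:
  Tip_T vs Tip_M: 3
  Tip_T vs Tip_C: 3
  Tip_T vs Tip_X: 8
  Tip_T vs Tip_D: 7
  Tip_M vs Tip_C: 4
  Tip_M vs Tip_X: 11
  Tip_M vs Tip_D: 7
  Tip_C vs Tip_X: 10
  Tip_C vs Tip_D: 8
  Tip_X vs Tip_D: 15
The largest is 15, between Tip_X and Tip_D.

15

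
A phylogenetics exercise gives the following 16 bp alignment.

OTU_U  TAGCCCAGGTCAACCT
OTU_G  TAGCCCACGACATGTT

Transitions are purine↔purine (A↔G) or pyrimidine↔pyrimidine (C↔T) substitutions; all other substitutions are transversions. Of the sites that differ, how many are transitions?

1

Mismatches occur at site 8 (G/C, transversion), site 10 (T/A, transversion), site 13 (A/T, transversion), site 14 (C/G, transversion), site 15 (C/T, transition).
Of the 5 differences, 1 transition and 4 transversions, so the answer is 1.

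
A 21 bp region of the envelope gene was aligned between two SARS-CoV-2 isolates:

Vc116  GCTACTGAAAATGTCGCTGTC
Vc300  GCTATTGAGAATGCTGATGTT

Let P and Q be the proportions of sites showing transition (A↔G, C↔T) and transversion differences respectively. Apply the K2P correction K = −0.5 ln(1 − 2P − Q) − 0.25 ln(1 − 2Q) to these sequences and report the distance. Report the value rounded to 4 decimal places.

Mismatches occur at site 5 (C/T, transition), site 9 (A/G, transition), site 14 (T/C, transition), site 15 (C/T, transition), site 17 (C/A, transversion), site 21 (C/T, transition).
Of the 6 differences, 5 transitions and 1 transversion over 21 sites: P = 5/21 = 0.238095, Q = 1/21 = 0.047619.
d = −0.5·ln(0.476191) − 0.25·ln(0.904762) = −0.5·(-0.741936) − 0.25·(-0.100083) = 0.3960.

0.3960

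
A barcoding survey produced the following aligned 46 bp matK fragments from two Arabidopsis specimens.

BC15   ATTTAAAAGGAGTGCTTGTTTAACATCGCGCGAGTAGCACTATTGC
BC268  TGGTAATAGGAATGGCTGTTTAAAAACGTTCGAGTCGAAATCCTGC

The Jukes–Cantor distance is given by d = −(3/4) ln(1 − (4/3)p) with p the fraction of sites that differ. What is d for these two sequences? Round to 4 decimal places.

Differing sites — 1:A/T; 2:T/G; 3:T/G; 7:A/T; 12:G/A; 15:C/G; 16:T/C; 24:C/A; 26:T/A; 29:C/T; 30:G/T; 36:A/C; 38:C/A; 40:C/A; 42:A/C; 43:T/C.
p = 16/46 = 0.347826.
d = −0.75 · ln(1 − (4/3)·0.347826) = −0.75 · ln(0.536232) = −0.75 · (-0.623188) = 0.4674.

0.4674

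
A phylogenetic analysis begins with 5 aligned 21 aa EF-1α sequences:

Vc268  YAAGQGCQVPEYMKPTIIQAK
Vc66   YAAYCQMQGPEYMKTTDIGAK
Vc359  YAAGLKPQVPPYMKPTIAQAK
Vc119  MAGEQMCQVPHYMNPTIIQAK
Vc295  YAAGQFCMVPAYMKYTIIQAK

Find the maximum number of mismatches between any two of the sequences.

Pairwise Hamming distances:
  Vc268 vs Vc66: 8
  Vc268 vs Vc359: 5
  Vc268 vs Vc119: 6
  Vc268 vs Vc295: 4
  Vc66 vs Vc359: 10
  Vc66 vs Vc119: 12
  Vc66 vs Vc295: 10
  Vc359 vs Vc119: 9
  Vc359 vs Vc295: 7
  Vc119 vs Vc295: 8
The largest is 12, between Vc66 and Vc119.

12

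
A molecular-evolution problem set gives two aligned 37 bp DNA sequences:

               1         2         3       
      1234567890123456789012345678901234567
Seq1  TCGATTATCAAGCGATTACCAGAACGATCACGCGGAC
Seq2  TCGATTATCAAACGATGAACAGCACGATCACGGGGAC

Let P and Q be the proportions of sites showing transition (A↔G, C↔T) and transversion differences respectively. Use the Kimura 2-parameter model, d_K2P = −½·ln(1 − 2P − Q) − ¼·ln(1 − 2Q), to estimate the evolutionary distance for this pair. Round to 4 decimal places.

0.1494

The sequences differ at positions 12 (G/A, transition), 17 (T/G, transversion), 19 (C/A, transversion), 23 (A/C, transversion), 33 (C/G, transversion).
Of the 5 differences, 1 transition and 4 transversions over 37 sites: P = 1/37 = 0.027027, Q = 4/37 = 0.108108.
d = −0.5·ln(0.837838) − 0.25·ln(0.783784) = −0.5·(-0.176931) − 0.25·(-0.243622) = 0.1494.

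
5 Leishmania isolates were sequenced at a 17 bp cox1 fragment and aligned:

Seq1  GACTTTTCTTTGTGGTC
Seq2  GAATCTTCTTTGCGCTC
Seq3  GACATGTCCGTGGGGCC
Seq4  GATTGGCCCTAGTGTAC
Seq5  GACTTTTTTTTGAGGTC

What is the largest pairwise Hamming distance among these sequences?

Pairwise Hamming distances:
  Seq1 vs Seq2: 4
  Seq1 vs Seq3: 6
  Seq1 vs Seq4: 8
  Seq1 vs Seq5: 2
  Seq2 vs Seq3: 9
  Seq2 vs Seq4: 9
  Seq2 vs Seq5: 5
  Seq3 vs Seq4: 9
  Seq3 vs Seq5: 7
  Seq4 vs Seq5: 10
The largest is 10, between Seq4 and Seq5.

10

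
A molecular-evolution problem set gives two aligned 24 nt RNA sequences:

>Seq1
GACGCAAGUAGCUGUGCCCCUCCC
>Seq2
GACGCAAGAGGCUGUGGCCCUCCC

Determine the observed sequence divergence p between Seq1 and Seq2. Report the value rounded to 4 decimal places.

The sequences differ at positions 9 (U/A), 10 (A/G), 17 (C/G).
There are 3 differences over 24 sites, so p = 3/24 = 0.1250.

0.1250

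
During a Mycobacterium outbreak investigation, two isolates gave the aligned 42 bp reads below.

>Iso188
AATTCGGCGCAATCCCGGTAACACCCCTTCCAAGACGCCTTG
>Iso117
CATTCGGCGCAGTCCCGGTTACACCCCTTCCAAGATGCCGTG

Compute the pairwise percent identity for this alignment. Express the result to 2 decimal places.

88.10%

Mismatches occur at site 1 (A/C), site 12 (A/G), site 20 (A/T), site 36 (C/T), site 40 (T/G).
37 of the 42 sites match, so the percent identity is 37/42 × 100 = 88.10%.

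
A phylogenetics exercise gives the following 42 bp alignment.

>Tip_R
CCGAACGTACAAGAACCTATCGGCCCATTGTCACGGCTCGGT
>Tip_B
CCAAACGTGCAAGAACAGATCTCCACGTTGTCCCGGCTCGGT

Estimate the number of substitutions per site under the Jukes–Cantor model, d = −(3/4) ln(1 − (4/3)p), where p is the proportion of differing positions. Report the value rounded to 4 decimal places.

0.2524

Differing sites — 3:G/A; 9:A/G; 17:C/A; 18:T/G; 22:G/T; 23:G/C; 25:C/A; 27:A/G; 33:A/C.
p = 9/42 = 0.214286.
d = −0.75 · ln(1 − (4/3)·0.214286) = −0.75 · ln(0.714285) = −0.75 · (-0.336473) = 0.2524.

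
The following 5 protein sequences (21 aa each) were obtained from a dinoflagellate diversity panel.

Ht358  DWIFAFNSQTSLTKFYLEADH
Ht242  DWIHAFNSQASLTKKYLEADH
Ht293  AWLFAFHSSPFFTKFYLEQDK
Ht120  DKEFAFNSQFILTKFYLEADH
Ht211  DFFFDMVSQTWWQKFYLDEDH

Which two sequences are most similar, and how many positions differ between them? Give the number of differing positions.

3

Pairwise Hamming distances:
  Ht358 vs Ht242: 3
  Ht358 vs Ht293: 9
  Ht358 vs Ht120: 4
  Ht358 vs Ht211: 10
  Ht242 vs Ht293: 11
  Ht242 vs Ht120: 6
  Ht242 vs Ht211: 13
  Ht293 vs Ht120: 10
  Ht293 vs Ht211: 14
  Ht120 vs Ht211: 11
The smallest is 3, between Ht358 and Ht242.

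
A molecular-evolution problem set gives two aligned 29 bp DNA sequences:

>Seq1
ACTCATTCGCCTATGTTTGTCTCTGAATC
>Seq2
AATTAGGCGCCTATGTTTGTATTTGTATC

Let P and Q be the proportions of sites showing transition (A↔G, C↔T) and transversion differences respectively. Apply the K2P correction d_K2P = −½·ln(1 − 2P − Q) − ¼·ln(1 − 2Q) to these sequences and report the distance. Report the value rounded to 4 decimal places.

Differing sites — 2:C/A (Tv); 4:C/T (Ti); 6:T/G (Tv); 7:T/G (Tv); 21:C/A (Tv); 23:C/T (Ti); 26:A/T (Tv).
Of the 7 differences, 2 transitions and 5 transversions over 29 sites: P = 2/29 = 0.068966, Q = 5/29 = 0.172414.
d = −0.5·ln(0.689654) − 0.25·ln(0.655172) = −0.5·(-0.371565) − 0.25·(-0.422857) = 0.2915.

0.2915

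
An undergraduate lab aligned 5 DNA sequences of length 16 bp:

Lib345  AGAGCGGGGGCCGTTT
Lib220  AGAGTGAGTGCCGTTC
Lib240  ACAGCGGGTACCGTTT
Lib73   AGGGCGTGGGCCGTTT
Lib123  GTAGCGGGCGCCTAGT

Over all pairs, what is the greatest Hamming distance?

9

Pairwise Hamming distances:
  Lib345 vs Lib220: 4
  Lib345 vs Lib240: 3
  Lib345 vs Lib73: 2
  Lib345 vs Lib123: 6
  Lib220 vs Lib240: 5
  Lib220 vs Lib73: 5
  Lib220 vs Lib123: 9
  Lib240 vs Lib73: 5
  Lib240 vs Lib123: 7
  Lib73 vs Lib123: 8
The largest is 9, between Lib220 and Lib123.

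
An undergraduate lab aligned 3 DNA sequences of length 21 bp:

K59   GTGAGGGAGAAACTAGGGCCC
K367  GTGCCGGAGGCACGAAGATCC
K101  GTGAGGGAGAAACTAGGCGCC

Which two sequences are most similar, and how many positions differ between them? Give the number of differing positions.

Pairwise Hamming distances:
  K59 vs K367: 8
  K59 vs K101: 2
  K367 vs K101: 8
The smallest is 2, between K59 and K101.

2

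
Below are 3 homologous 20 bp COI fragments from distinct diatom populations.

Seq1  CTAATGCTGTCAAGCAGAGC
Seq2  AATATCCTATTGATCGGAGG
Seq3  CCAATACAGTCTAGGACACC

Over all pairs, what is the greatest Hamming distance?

14

Pairwise Hamming distances:
  Seq1 vs Seq2: 10
  Seq1 vs Seq3: 7
  Seq2 vs Seq3: 14
The largest is 14, between Seq2 and Seq3.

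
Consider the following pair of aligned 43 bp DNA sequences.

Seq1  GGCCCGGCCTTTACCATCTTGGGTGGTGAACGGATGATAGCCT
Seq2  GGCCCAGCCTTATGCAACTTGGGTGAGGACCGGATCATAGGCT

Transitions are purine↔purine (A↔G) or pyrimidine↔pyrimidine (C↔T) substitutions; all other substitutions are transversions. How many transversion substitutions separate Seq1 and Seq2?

Mismatches occur at site 6 (G→A, transition), site 12 (T→A, transversion), site 13 (A→T, transversion), site 14 (C→G, transversion), site 17 (T→A, transversion), site 26 (G→A, transition), site 27 (T→G, transversion), site 30 (A→C, transversion), site 36 (G→C, transversion), site 41 (C→G, transversion).
Of the 10 differences, 2 transitions and 8 transversions, so the answer is 8.

8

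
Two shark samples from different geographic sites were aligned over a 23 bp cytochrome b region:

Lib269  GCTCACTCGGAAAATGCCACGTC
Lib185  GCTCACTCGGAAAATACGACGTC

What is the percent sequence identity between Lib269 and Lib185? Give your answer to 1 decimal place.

91.3%

The sequences differ at positions 16 (G/A), 18 (C/G).
21 of the 23 sites match, so the percent identity is 21/23 × 100 = 91.3%.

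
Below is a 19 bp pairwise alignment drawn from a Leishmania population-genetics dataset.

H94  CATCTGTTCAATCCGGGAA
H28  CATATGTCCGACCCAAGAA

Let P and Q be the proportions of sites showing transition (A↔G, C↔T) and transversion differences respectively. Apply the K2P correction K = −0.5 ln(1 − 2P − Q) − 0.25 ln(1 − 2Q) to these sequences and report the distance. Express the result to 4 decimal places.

The sequences differ at positions 4 (C/A, transversion), 8 (T/C, transition), 10 (A/G, transition), 12 (T/C, transition), 15 (G/A, transition), 16 (G/A, transition).
Of the 6 differences, 5 transitions and 1 transversion over 19 sites: P = 5/19 = 0.263158, Q = 1/19 = 0.052632.
d = −0.5·ln(0.421052) − 0.25·ln(0.894736) = −0.5·(-0.864999) − 0.25·(-0.111227) = 0.4603.

0.4603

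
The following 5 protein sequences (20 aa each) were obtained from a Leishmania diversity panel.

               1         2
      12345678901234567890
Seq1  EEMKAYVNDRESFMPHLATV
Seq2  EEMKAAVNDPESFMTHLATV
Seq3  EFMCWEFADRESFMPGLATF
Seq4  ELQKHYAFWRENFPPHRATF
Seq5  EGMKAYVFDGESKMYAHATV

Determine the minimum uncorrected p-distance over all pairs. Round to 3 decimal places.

0.150

Pairwise Hamming distances:
  Seq1 vs Seq2: 3
  Seq1 vs Seq3: 8
  Seq1 vs Seq4: 10
  Seq1 vs Seq5: 7
  Seq2 vs Seq3: 10
  Seq2 vs Seq4: 13
  Seq2 vs Seq5: 8
  Seq3 vs Seq4: 12
  Seq3 vs Seq5: 12
  Seq4 vs Seq5: 13
The smallest is 3 mismatches, between Seq1 and Seq2; p = 3/20 = 0.150.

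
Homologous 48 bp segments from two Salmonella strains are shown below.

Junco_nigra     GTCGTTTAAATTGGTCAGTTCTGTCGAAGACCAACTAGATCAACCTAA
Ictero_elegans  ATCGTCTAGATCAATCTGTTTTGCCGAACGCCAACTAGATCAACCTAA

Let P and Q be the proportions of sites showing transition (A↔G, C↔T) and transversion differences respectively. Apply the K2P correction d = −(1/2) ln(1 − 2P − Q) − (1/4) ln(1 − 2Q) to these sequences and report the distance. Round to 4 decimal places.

0.2913

Differing sites — 1:G/A (Ti); 6:T/C (Ti); 9:A/G (Ti); 12:T/C (Ti); 13:G/A (Ti); 14:G/A (Ti); 17:A/T (Tv); 21:C/T (Ti); 24:T/C (Ti); 29:G/C (Tv); 30:A/G (Ti).
Of the 11 differences, 9 transitions and 2 transversions over 48 sites: P = 9/48 = 0.187500, Q = 2/48 = 0.041667.
d = −0.5·ln(0.583333) − 0.25·ln(0.916666) = −0.5·(-0.538997) − 0.25·(-0.087012) = 0.2913.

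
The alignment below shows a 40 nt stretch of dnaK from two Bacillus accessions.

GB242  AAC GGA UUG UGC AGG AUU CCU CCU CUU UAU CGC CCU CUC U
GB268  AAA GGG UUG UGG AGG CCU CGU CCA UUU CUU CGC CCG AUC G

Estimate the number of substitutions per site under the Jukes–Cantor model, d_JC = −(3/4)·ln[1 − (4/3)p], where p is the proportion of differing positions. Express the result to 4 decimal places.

0.4260

The sequences differ at positions 3 (C/A), 6 (A/G), 12 (C/G), 16 (A/C), 17 (U/C), 20 (C/G), 24 (U/A), 25 (C/U), 28 (U/C), 29 (A/U), 36 (U/G), 37 (C/A), 40 (U/G).
p = 13/40 = 0.325000.
d = −0.75 · ln(1 − (4/3)·0.325000) = −0.75 · ln(0.566667) = −0.75 · (-0.567983) = 0.4260.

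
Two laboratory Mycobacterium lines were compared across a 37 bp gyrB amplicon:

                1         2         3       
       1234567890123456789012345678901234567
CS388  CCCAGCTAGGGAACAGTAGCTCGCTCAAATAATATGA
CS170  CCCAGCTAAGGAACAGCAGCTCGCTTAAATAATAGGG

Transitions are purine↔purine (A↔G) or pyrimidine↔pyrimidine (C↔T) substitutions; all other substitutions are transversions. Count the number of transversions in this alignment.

Mismatches occur at site 9 (G→A, transition), site 17 (T→C, transition), site 26 (C→T, transition), site 35 (T→G, transversion), site 37 (A→G, transition).
Of the 5 differences, 4 transitions and 1 transversion, so the answer is 1.

1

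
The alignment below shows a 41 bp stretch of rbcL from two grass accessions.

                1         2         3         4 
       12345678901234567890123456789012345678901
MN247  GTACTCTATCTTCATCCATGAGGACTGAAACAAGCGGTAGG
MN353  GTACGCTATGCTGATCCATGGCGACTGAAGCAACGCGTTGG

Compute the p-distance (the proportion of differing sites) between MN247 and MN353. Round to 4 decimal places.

Mismatches occur at site 5 (T→G), site 10 (C→G), site 11 (T→C), site 13 (C→G), site 21 (A→G), site 22 (G→C), site 30 (A→G), site 34 (G→C), site 35 (C→G), site 36 (G→C), site 39 (A→T).
There are 11 differences over 41 sites, so p = 11/41 = 0.2683.

0.2683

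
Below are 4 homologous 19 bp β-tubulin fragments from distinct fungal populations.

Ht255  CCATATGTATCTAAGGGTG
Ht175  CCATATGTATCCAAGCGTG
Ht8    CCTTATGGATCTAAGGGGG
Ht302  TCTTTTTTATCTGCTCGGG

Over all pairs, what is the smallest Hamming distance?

Pairwise Hamming distances:
  Ht255 vs Ht175: 2
  Ht255 vs Ht8: 3
  Ht255 vs Ht302: 9
  Ht175 vs Ht8: 5
  Ht175 vs Ht302: 9
  Ht8 vs Ht302: 8
The smallest is 2, between Ht255 and Ht175.

2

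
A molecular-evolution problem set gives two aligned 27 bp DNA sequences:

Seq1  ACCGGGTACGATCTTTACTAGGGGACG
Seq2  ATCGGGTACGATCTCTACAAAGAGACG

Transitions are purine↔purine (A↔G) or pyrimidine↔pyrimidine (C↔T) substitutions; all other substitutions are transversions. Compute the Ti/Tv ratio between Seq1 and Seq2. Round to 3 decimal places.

4.000

The sequences differ at positions 2 (C/T, transition), 15 (T/C, transition), 19 (T/A, transversion), 21 (G/A, transition), 23 (G/A, transition).
Of the 5 differences, 4 transitions and 1 transversion, so Ti/Tv = 4/1 = 4.000.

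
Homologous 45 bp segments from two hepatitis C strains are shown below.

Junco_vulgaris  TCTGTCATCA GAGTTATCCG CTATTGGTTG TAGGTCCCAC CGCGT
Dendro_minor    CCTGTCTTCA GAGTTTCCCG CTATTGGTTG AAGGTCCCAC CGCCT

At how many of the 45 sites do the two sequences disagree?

Mismatches occur at site 1 (T/C), site 7 (A/T), site 16 (A/T), site 17 (T/C), site 31 (T/A), site 44 (G/C).
That gives 6 mismatches out of 45 aligned sites, so the Hamming distance is 6.

6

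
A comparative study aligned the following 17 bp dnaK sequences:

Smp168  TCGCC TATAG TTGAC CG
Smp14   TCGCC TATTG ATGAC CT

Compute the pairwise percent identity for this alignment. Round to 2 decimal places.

82.35%

Mismatches occur at site 9 (A/T), site 11 (T/A), site 17 (G/T).
14 of the 17 sites match, so the percent identity is 14/17 × 100 = 82.35%.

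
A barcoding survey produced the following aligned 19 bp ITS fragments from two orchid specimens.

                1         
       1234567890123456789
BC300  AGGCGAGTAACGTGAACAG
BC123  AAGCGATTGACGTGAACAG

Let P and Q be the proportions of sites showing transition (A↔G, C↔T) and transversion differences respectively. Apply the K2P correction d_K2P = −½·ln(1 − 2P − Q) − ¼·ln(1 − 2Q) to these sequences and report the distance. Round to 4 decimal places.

The sequences differ at positions 2 (G/A, transition), 7 (G/T, transversion), 9 (A/G, transition).
Of the 3 differences, 2 transitions and 1 transversion over 19 sites: P = 2/19 = 0.105263, Q = 1/19 = 0.052632.
d = −0.5·ln(0.736842) − 0.25·ln(0.894736) = −0.5·(-0.305382) − 0.25·(-0.111227) = 0.1805.

0.1805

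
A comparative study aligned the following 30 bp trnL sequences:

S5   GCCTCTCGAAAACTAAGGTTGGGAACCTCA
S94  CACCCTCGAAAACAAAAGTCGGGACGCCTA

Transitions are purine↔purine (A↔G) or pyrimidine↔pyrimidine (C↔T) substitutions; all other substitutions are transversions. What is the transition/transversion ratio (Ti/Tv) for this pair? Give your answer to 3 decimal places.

1.000

Mismatches occur at site 1 (G↔C, transversion), site 2 (C↔A, transversion), site 4 (T↔C, transition), site 14 (T↔A, transversion), site 17 (G↔A, transition), site 20 (T↔C, transition), site 25 (A↔C, transversion), site 26 (C↔G, transversion), site 28 (T↔C, transition), site 29 (C↔T, transition).
Of the 10 differences, 5 transitions and 5 transversions, so Ti/Tv = 5/5 = 1.000.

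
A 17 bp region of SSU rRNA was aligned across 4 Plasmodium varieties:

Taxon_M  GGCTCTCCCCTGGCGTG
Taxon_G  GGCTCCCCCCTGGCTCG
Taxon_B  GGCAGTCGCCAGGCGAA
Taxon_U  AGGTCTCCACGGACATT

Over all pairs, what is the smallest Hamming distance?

Pairwise Hamming distances:
  Taxon_M vs Taxon_G: 3
  Taxon_M vs Taxon_B: 6
  Taxon_M vs Taxon_U: 7
  Taxon_G vs Taxon_B: 8
  Taxon_G vs Taxon_U: 9
  Taxon_B vs Taxon_U: 11
The smallest is 3, between Taxon_M and Taxon_G.

3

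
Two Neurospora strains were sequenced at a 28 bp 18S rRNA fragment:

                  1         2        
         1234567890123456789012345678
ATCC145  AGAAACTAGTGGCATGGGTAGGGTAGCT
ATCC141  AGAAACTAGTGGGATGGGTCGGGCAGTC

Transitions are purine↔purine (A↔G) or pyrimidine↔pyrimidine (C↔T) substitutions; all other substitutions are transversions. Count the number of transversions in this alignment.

Mismatches occur at site 13 (C→G, transversion), site 20 (A→C, transversion), site 24 (T→C, transition), site 27 (C→T, transition), site 28 (T→C, transition).
Of the 5 differences, 3 transitions and 2 transversions, so the answer is 2.

2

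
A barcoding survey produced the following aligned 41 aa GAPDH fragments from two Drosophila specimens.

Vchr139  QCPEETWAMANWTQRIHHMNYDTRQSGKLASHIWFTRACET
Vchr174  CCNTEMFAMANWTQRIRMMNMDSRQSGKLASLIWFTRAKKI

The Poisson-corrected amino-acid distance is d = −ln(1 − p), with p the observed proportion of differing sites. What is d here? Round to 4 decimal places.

0.3814

Differing sites — 1:Q/C; 3:P/N; 4:E/T; 6:T/M; 7:W/F; 17:H/R; 18:H/M; 21:Y/M; 23:T/S; 32:H/L; 39:C/K; 40:E/K; 41:T/I.
p = 13/41 = 0.317073.
d = −ln(1 − 0.317073) = −ln(0.682927) = 0.3814.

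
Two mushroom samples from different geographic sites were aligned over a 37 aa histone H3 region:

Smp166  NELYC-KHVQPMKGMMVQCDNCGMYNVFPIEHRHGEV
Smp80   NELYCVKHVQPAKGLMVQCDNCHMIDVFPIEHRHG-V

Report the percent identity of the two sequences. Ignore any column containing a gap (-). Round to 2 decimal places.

85.71%

Excluding the 2 gap columns leaves 35 comparable sites.
Differing sites — 12:M/A; 15:M/L; 23:G/H; 25:Y/I; 26:N/D.
30 of the 35 comparable sites match, so the percent identity is 30/35 × 100 = 85.71%.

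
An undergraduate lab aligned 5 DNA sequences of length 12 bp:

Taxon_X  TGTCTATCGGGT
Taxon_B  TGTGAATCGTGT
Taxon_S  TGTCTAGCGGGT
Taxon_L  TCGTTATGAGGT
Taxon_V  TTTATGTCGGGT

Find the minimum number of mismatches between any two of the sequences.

1

Pairwise Hamming distances:
  Taxon_X vs Taxon_B: 3
  Taxon_X vs Taxon_S: 1
  Taxon_X vs Taxon_L: 5
  Taxon_X vs Taxon_V: 3
  Taxon_B vs Taxon_S: 4
  Taxon_B vs Taxon_L: 7
  Taxon_B vs Taxon_V: 5
  Taxon_S vs Taxon_L: 6
  Taxon_S vs Taxon_V: 4
  Taxon_L vs Taxon_V: 6
The smallest is 1, between Taxon_X and Taxon_S.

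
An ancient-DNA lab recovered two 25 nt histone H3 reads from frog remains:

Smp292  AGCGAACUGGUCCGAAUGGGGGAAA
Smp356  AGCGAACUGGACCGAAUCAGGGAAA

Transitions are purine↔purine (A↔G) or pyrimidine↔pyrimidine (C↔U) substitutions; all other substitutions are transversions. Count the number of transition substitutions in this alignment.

1

Differing sites — 11:U/A (Tv); 18:G/C (Tv); 19:G/A (Ti).
Of the 3 differences, 1 transition and 2 transversions, so the answer is 1.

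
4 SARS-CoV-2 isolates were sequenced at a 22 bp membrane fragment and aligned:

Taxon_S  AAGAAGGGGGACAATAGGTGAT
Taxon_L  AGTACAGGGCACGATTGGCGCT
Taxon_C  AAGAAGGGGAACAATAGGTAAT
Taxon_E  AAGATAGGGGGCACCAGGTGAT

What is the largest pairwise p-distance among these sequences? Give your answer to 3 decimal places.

0.500

Pairwise Hamming distances:
  Taxon_S vs Taxon_L: 9
  Taxon_S vs Taxon_C: 2
  Taxon_S vs Taxon_E: 5
  Taxon_L vs Taxon_C: 10
  Taxon_L vs Taxon_E: 11
  Taxon_C vs Taxon_E: 7
The largest is 11 mismatches, between Taxon_L and Taxon_E; p = 11/22 = 0.500.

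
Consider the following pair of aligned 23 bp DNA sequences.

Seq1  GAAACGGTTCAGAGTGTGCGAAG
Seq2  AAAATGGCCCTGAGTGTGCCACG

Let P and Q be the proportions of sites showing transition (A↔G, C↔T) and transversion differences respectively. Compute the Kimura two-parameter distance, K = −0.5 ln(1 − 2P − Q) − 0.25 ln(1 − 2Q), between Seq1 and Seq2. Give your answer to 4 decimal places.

0.4009

Mismatches occur at site 1 (G/A, transition), site 5 (C/T, transition), site 8 (T/C, transition), site 9 (T/C, transition), site 11 (A/T, transversion), site 20 (G/C, transversion), site 22 (A/C, transversion).
Of the 7 differences, 4 transitions and 3 transversions over 23 sites: P = 4/23 = 0.173913, Q = 3/23 = 0.130435.
d = −0.5·ln(0.521739) − 0.25·ln(0.739130) = −0.5·(-0.650588) − 0.25·(-0.302281) = 0.4009.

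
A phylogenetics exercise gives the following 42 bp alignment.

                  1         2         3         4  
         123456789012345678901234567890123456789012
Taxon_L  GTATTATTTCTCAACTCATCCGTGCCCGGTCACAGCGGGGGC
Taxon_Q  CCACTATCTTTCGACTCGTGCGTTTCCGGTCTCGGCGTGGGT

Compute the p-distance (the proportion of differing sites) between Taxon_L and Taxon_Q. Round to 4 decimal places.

The sequences differ at positions 1 (G/C), 2 (T/C), 4 (T/C), 8 (T/C), 10 (C/T), 13 (A/G), 18 (A/G), 20 (C/G), 24 (G/T), 25 (C/T), 32 (A/T), 34 (A/G), 38 (G/T), 42 (C/T).
There are 14 differences over 42 sites, so p = 14/42 = 0.3333.

0.3333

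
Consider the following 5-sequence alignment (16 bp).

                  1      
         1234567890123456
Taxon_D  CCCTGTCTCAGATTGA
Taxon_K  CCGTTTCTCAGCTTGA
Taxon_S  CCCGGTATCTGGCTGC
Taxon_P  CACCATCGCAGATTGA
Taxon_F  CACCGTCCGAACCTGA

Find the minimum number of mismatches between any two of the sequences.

3

Pairwise Hamming distances:
  Taxon_D vs Taxon_K: 3
  Taxon_D vs Taxon_S: 6
  Taxon_D vs Taxon_P: 4
  Taxon_D vs Taxon_F: 7
  Taxon_K vs Taxon_S: 8
  Taxon_K vs Taxon_P: 6
  Taxon_K vs Taxon_F: 8
  Taxon_S vs Taxon_P: 9
  Taxon_S vs Taxon_F: 9
  Taxon_P vs Taxon_F: 6
The smallest is 3, between Taxon_D and Taxon_K.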